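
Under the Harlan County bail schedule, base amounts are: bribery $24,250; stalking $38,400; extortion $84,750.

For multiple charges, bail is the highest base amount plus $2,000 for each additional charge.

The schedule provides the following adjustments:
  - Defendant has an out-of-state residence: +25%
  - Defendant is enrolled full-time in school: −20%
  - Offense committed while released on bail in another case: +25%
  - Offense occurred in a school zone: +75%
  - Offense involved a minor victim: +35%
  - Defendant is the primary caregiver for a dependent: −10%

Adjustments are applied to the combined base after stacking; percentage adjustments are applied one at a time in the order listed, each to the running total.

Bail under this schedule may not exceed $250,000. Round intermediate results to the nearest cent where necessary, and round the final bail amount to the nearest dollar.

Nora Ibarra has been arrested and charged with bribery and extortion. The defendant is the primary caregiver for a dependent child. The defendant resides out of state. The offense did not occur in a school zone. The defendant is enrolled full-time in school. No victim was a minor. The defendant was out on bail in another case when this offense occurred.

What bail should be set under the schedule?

Base amounts from the schedule: bribery $24,250; extortion $84,750.
Stacking rule: highest base plus $2,000 per additional charge. Highest is extortion at $84,750; 1 additional charge → +$2,000. Combined base = $86,750.
Defendant has an out-of-state residence (+25%): $86,750 × 1.25 = $108,437.50.
Defendant is enrolled full-time in school (−20%): $108,437.50 × 0.8 = $86,750.
Offense committed while released on bail in another case (+25%): $86,750 × 1.25 = $108,437.50.
Defendant is the primary caregiver for a dependent (−10%): $108,437.50 × 0.9 = $97,593.75.
$97,593.75 is within the $250,000 maximum.
Rounded to the nearest dollar: $97,594.

$97,594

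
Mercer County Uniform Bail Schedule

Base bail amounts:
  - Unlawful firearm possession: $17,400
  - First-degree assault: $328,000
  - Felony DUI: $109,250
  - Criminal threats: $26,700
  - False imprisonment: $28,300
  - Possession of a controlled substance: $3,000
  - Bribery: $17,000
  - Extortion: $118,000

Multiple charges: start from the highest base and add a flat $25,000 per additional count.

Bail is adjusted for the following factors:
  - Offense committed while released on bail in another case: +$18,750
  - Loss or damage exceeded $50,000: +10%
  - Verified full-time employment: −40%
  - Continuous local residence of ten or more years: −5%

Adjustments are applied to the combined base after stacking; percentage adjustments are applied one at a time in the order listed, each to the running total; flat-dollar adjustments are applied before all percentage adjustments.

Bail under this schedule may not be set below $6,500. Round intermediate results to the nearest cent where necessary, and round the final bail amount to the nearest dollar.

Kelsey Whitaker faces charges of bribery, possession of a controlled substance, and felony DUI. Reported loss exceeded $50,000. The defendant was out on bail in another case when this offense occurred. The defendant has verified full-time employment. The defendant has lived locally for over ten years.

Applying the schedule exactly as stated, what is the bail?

$111,606

Base amounts from the schedule: bribery $17,000; possession of a controlled substance $3,000; felony DUI $109,250.
Stacking rule: highest base plus $25,000 per additional charge. Highest is felony DUI at $109,250; 2 additional charges → +$50,000. Combined base = $159,250.
Offense committed while released on bail in another case (+$18,750 flat): $159,250 + $18,750 = $178,000.
Loss or damage exceeded $50,000 (+10%): $178,000 × 1.1 = $195,800.
Verified full-time employment (−40%): $195,800 × 0.6 = $117,480.
Continuous local residence of ten or more years (−5%): $117,480 × 0.95 = $111,606.
$111,606 is at or above the $6,500 minimum.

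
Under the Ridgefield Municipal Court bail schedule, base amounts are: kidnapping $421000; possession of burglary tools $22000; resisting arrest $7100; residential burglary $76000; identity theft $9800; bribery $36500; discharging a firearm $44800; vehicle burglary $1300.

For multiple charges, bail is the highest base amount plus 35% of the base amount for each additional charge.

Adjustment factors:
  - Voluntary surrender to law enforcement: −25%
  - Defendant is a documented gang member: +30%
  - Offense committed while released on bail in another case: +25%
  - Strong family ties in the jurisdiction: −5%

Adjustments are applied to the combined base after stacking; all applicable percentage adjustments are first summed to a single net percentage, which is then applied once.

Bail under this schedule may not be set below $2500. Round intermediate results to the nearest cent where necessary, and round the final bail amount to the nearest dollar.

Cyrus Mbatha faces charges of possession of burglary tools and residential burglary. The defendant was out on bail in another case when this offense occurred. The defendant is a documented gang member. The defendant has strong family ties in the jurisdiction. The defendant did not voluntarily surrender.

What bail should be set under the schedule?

Base amounts from the schedule: possession of burglary tools $22000; residential burglary $76000.
Stacking rule: highest base plus 35% of each additional charge. Highest is residential burglary at $76000. Additional: $22000 × 35% = $7700. Combined base = $76000 + $7700 = $83700.
Net percentage adjustment: +30% +25% −5% = +50%. $83700 × 1.5 = $125550.
$125550 is at or above the $2500 minimum.

$125550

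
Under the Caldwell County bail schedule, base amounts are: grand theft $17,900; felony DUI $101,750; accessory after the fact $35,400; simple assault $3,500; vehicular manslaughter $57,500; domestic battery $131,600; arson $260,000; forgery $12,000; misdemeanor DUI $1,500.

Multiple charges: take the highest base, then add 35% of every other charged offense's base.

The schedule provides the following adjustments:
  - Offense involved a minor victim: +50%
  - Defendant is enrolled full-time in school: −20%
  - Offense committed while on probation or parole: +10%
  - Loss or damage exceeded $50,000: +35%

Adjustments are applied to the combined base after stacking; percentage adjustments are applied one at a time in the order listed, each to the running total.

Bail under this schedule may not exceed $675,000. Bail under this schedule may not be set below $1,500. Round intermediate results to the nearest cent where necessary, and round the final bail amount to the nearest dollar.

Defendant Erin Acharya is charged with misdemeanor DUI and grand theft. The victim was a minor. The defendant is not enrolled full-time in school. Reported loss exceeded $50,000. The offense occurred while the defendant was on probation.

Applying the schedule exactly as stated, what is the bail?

Base amounts from the schedule: misdemeanor DUI $1,500; grand theft $17,900.
Stacking rule: highest base plus 35% of each additional charge. Highest is grand theft at $17,900. Additional: $1,500 × 35% = $525. Combined base = $17,900 + $525 = $18,425.
Offense involved a minor victim (+50%): $18,425 × 1.5 = $27,637.50.
Offense committed while on probation or parole (+10%): $27,637.50 × 1.1 = $30,401.25.
Loss or damage exceeded $50,000 (+35%): $30,401.25 × 1.35 = $41,041.69.
$41,041.69 is within the $675,000 maximum.
$41,041.69 is at or above the $1,500 minimum.
Rounded to the nearest dollar: $41,042.

$41,042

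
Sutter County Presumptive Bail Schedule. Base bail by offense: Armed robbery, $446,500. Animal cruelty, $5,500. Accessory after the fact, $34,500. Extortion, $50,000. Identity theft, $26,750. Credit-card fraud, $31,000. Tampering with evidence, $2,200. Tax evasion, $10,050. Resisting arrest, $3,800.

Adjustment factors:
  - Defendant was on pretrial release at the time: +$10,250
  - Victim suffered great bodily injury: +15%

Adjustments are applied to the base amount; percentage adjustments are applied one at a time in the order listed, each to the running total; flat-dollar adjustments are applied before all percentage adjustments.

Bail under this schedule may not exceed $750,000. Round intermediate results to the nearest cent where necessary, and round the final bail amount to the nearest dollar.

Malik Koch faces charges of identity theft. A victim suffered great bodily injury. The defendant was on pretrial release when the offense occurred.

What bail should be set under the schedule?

Base amounts from the schedule: identity theft $26,750.
Single charge. Combined base = $26,750.
Defendant was on pretrial release at the time (+$10,250 flat): $26,750 + $10,250 = $37,000.
Victim suffered great bodily injury (+15%): $37,000 × 1.15 = $42,550.
$42,550 is within the $750,000 maximum.

$42,550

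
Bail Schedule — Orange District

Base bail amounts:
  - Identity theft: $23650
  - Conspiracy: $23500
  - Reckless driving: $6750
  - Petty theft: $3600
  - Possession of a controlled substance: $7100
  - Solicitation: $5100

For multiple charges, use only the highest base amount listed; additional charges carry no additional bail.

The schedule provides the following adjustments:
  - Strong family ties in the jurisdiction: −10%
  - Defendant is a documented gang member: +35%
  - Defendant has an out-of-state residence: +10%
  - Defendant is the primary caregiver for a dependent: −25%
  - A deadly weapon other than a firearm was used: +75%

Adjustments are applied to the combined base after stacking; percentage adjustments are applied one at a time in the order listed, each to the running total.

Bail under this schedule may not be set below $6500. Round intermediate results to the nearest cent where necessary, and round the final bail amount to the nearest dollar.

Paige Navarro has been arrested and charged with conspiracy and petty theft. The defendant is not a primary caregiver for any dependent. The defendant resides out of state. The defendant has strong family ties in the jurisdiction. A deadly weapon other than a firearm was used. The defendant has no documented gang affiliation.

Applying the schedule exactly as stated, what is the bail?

Base amounts from the schedule: conspiracy $23500; petty theft $3600.
Stacking rule: use the highest base only. Highest is conspiracy at $23500. Combined base = $23500.
Strong family ties in the jurisdiction (−10%): $23500 × 0.9 = $21150.
Defendant has an out-of-state residence (+10%): $21150 × 1.1 = $23265.
A deadly weapon other than a firearm was used (+75%): $23265 × 1.75 = $40713.75.
$40713.75 is at or above the $6500 minimum.
Rounded to the nearest dollar: $40714.

$40714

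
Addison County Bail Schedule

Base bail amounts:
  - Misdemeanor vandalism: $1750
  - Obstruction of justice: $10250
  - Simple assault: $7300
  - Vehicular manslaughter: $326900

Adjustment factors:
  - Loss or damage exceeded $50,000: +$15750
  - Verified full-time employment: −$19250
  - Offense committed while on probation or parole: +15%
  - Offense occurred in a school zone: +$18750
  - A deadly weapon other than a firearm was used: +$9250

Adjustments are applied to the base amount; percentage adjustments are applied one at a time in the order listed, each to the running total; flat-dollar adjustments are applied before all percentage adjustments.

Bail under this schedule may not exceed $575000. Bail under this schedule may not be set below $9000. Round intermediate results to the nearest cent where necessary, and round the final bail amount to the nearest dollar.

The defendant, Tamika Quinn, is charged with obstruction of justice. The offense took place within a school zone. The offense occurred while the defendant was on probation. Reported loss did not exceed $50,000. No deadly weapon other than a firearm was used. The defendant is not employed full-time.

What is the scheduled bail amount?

$33350

Base amounts from the schedule: obstruction of justice $10250.
Single charge. Combined base = $10250.
Offense occurred in a school zone (+$18750 flat): $10250 + $18750 = $29000.
Offense committed while on probation or parole (+15%): $29000 × 1.15 = $33350.
$33350 is within the $575000 maximum.
$33350 is at or above the $9000 minimum.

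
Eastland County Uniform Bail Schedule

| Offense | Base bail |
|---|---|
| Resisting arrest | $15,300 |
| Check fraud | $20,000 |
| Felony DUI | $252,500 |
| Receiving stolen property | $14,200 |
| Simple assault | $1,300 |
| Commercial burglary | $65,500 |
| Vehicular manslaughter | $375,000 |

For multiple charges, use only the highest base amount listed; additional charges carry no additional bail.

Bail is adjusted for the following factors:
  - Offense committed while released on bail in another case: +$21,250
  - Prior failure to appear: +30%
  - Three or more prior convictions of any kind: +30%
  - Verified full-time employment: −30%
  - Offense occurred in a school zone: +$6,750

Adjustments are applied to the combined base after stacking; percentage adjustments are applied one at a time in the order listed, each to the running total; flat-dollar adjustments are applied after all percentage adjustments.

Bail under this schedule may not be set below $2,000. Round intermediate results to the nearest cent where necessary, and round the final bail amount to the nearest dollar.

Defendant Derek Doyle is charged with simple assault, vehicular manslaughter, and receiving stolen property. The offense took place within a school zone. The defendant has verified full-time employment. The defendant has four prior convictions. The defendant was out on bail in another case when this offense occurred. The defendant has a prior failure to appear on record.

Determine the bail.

$471,625

Base amounts from the schedule: simple assault $1,300; vehicular manslaughter $375,000; receiving stolen property $14,200.
Stacking rule: use the highest base only. Highest is vehicular manslaughter at $375,000. Combined base = $375,000.
Prior failure to appear (+30%): $375,000 × 1.3 = $487,500.
Three or more prior convictions of any kind (+30%): $487,500 × 1.3 = $633,750.
Verified full-time employment (−30%): $633,750 × 0.7 = $443,625.
Offense committed while released on bail in another case (+$21,250 flat): $443,625 + $21,250 = $464,875.
Offense occurred in a school zone (+$6,750 flat): $464,875 + $6,750 = $471,625.
$471,625 is at or above the $2,000 minimum.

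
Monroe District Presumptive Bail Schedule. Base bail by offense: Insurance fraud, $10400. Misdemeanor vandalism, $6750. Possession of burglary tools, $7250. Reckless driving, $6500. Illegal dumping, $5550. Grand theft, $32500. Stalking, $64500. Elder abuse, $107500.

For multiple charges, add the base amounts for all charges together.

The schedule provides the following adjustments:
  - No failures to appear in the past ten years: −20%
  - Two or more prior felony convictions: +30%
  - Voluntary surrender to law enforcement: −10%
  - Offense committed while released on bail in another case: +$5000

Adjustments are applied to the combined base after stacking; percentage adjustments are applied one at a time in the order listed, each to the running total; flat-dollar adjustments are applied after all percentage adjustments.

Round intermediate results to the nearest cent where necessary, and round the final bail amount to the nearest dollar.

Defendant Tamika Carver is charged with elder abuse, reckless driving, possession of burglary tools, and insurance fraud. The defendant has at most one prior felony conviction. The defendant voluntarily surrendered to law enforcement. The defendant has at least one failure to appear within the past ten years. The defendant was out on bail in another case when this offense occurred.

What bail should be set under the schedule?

$123485

Base amounts from the schedule: elder abuse $107500; reckless driving $6500; possession of burglary tools $7250; insurance fraud $10400.
Stacking rule: sum of all bases. $107500 + $6500 + $7250 + $10400 = $131650.
Voluntary surrender to law enforcement (−10%): $131650 × 0.9 = $118485.
Offense committed while released on bail in another case (+$5000 flat): $118485 + $5000 = $123485.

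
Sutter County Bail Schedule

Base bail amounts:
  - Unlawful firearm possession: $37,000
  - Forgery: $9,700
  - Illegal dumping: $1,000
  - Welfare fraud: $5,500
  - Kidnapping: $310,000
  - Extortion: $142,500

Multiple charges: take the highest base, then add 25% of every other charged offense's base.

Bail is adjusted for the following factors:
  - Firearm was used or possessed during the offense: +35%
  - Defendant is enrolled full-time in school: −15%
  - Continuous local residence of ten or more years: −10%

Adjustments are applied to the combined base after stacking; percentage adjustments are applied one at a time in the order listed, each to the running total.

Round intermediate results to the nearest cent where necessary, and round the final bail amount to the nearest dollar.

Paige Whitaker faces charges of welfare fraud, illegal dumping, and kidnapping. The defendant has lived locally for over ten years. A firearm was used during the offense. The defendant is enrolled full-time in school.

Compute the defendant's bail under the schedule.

Base amounts from the schedule: welfare fraud $5,500; illegal dumping $1,000; kidnapping $310,000.
Stacking rule: highest base plus 25% of each additional charge. Highest is kidnapping at $310,000. Additional: $5,500 × 25% = $1,375; $1,000 × 25% = $250. Combined base = $310,000 + $1,625 = $311,625.
Firearm was used or possessed during the offense (+35%): $311,625 × 1.35 = $420,693.75.
Defendant is enrolled full-time in school (−15%): $420,693.75 × 0.85 = $357,589.69.
Continuous local residence of ten or more years (−10%): $357,589.69 × 0.9 = $321,830.72.
Rounded to the nearest dollar: $321,831.

$321,831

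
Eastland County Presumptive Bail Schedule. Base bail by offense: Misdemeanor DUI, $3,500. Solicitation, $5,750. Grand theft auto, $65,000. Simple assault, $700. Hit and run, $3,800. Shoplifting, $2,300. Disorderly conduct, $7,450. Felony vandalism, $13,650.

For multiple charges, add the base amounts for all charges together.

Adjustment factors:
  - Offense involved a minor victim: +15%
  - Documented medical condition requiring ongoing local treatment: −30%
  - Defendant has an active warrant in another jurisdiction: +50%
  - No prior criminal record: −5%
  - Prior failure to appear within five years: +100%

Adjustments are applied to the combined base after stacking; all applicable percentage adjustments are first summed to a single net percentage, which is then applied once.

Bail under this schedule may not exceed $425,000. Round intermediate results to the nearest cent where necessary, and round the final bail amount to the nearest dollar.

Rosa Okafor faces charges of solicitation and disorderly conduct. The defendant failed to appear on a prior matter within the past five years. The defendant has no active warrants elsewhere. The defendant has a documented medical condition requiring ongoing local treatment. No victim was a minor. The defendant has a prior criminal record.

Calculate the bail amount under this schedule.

$22,440

Base amounts from the schedule: solicitation $5,750; disorderly conduct $7,450.
Stacking rule: sum of all bases. $5,750 + $7,450 = $13,200.
Net percentage adjustment: −30% +100% = +70%. $13,200 × 1.7 = $22,440.
$22,440 is within the $425,000 maximum.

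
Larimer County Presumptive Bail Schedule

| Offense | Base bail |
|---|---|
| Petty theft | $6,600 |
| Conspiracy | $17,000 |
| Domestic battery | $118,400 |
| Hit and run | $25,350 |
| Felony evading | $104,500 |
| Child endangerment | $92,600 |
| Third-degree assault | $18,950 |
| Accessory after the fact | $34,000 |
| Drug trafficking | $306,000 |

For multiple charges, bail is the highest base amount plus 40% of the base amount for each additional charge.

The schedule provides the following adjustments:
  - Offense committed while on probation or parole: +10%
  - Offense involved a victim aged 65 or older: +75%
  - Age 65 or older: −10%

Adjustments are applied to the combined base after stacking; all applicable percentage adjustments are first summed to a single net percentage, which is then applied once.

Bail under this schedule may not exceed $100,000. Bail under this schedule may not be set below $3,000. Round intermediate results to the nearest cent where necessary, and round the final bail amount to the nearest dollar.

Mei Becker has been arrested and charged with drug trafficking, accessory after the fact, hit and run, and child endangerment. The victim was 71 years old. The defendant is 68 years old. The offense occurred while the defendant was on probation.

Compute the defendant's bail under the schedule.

$100,000

Base amounts from the schedule: drug trafficking $306,000; accessory after the fact $34,000; hit and run $25,350; child endangerment $92,600.
Stacking rule: highest base plus 40% of each additional charge. Highest is drug trafficking at $306,000. Additional: $34,000 × 40% = $13,600; $25,350 × 40% = $10,140; $92,600 × 40% = $37,040. Combined base = $306,000 + $60,780 = $366,780.
Net percentage adjustment: +10% +75% −10% = +75%. $366,780 × 1.75 = $641,865.
Result $641,865 exceeds the maximum of $100,000; bail is capped at $100,000.
$100,000 is at or above the $3,000 minimum.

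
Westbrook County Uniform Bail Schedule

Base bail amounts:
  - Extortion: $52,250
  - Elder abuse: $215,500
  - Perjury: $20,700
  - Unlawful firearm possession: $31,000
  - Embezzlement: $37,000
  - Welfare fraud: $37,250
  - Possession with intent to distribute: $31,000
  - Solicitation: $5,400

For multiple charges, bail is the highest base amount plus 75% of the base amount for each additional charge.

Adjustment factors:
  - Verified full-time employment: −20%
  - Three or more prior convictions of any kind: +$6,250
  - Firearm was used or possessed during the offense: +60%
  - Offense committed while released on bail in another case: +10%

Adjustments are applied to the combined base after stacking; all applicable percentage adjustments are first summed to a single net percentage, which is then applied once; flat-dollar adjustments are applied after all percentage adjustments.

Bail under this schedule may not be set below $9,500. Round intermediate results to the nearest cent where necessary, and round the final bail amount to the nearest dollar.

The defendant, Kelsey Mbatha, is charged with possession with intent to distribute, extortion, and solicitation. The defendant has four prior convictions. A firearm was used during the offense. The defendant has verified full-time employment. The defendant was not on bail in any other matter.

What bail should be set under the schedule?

$117,620

Base amounts from the schedule: possession with intent to distribute $31,000; extortion $52,250; solicitation $5,400.
Stacking rule: highest base plus 75% of each additional charge. Highest is extortion at $52,250. Additional: $31,000 × 75% = $23,250; $5,400 × 75% = $4,050. Combined base = $52,250 + $27,300 = $79,550.
Net percentage adjustment: −20% +60% = +40%. $79,550 × 1.4 = $111,370.
Three or more prior convictions of any kind (+$6,250 flat): $111,370 + $6,250 = $117,620.
$117,620 is at or above the $9,500 minimum.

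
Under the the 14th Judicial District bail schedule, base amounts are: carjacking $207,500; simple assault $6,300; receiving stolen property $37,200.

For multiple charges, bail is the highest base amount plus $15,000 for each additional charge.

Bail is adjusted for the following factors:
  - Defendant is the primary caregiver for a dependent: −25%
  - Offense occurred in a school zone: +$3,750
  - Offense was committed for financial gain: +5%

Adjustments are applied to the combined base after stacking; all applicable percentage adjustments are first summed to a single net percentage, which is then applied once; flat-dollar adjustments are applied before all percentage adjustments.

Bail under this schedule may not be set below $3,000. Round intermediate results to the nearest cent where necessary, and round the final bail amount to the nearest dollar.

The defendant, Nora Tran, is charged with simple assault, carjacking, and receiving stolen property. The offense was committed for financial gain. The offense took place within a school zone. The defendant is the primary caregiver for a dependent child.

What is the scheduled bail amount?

$193,000

Base amounts from the schedule: simple assault $6,300; carjacking $207,500; receiving stolen property $37,200.
Stacking rule: highest base plus $15,000 per additional charge. Highest is carjacking at $207,500; 2 additional charges → +$30,000. Combined base = $237,500.
Offense occurred in a school zone (+$3,750 flat): $237,500 + $3,750 = $241,250.
Net percentage adjustment: −25% +5% = −20%. $241,250 × 0.8 = $193,000.
$193,000 is at or above the $3,000 minimum.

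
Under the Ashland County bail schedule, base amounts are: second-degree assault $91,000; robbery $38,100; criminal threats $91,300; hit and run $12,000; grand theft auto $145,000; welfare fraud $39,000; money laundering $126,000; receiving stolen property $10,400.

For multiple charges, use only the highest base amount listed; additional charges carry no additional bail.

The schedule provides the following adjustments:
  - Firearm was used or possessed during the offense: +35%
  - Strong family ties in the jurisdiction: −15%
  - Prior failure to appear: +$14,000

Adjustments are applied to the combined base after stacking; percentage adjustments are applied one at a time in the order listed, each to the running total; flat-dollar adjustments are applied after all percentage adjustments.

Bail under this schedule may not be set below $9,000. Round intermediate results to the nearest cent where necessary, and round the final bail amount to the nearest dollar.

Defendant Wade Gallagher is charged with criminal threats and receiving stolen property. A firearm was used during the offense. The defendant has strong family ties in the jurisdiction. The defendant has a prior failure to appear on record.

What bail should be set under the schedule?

$118,767

Base amounts from the schedule: criminal threats $91,300; receiving stolen property $10,400.
Stacking rule: use the highest base only. Highest is criminal threats at $91,300. Combined base = $91,300.
Firearm was used or possessed during the offense (+35%): $91,300 × 1.35 = $123,255.
Strong family ties in the jurisdiction (−15%): $123,255 × 0.85 = $104,766.75.
Prior failure to appear (+$14,000 flat): $104,766.75 + $14,000 = $118,766.75.
$118,766.75 is at or above the $9,000 minimum.
Rounded to the nearest dollar: $118,767.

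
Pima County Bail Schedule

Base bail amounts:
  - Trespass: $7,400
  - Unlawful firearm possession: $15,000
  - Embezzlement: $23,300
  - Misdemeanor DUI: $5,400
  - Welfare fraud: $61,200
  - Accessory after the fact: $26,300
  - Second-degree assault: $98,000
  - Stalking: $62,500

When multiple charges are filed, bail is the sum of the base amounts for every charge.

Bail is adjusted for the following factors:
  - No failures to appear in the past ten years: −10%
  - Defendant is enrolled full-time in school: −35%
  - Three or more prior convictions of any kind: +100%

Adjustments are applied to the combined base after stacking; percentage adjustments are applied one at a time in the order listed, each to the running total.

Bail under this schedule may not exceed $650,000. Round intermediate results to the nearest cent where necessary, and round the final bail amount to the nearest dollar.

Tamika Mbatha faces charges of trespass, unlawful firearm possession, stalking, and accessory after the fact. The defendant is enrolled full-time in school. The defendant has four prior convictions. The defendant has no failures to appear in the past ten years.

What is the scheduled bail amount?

$130,104

Base amounts from the schedule: trespass $7,400; unlawful firearm possession $15,000; stalking $62,500; accessory after the fact $26,300.
Stacking rule: sum of all bases. $7,400 + $15,000 + $62,500 + $26,300 = $111,200.
No failures to appear in the past ten years (−10%): $111,200 × 0.9 = $100,080.
Defendant is enrolled full-time in school (−35%): $100,080 × 0.65 = $65,052.
Three or more prior convictions of any kind (+100%): $65,052 × 2 = $130,104.
$130,104 is within the $650,000 maximum.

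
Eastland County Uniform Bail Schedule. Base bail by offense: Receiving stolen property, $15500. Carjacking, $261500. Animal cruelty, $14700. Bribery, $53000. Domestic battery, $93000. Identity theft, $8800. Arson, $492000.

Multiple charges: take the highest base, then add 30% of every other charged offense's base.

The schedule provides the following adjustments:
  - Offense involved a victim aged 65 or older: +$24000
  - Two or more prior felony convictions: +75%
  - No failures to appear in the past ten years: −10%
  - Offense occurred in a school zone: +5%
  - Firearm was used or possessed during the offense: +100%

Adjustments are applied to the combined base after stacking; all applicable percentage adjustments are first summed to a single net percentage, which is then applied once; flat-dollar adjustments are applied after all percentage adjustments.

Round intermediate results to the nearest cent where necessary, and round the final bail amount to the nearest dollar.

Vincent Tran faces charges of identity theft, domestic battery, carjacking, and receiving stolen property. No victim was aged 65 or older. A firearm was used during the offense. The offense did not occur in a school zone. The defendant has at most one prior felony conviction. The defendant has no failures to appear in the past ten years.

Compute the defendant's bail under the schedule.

Base amounts from the schedule: identity theft $8800; domestic battery $93000; carjacking $261500; receiving stolen property $15500.
Stacking rule: highest base plus 30% of each additional charge. Highest is carjacking at $261500. Additional: $8800 × 30% = $2640; $93000 × 30% = $27900; $15500 × 30% = $4650. Combined base = $261500 + $35190 = $296690.
Net percentage adjustment: −10% +100% = +90%. $296690 × 1.9 = $563711.

$563711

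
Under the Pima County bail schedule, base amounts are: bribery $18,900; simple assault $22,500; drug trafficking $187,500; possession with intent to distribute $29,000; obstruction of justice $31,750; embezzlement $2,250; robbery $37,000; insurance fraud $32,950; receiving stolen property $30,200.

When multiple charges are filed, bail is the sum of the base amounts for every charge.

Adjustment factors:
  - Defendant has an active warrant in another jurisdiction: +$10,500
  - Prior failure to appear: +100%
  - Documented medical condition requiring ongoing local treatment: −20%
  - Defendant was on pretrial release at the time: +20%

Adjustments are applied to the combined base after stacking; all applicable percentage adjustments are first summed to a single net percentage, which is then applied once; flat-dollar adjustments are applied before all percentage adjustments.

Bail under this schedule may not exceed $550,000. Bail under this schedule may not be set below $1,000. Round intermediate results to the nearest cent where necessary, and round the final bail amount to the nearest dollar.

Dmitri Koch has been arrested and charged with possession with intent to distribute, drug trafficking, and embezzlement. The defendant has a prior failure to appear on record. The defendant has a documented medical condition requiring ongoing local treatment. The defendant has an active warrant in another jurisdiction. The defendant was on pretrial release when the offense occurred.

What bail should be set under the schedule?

$458,500

Base amounts from the schedule: possession with intent to distribute $29,000; drug trafficking $187,500; embezzlement $2,250.
Stacking rule: sum of all bases. $29,000 + $187,500 + $2,250 = $218,750.
Defendant has an active warrant in another jurisdiction (+$10,500 flat): $218,750 + $10,500 = $229,250.
Net percentage adjustment: +100% −20% +20% = +100%. $229,250 × 2 = $458,500.
$458,500 is within the $550,000 maximum.
$458,500 is at or above the $1,000 minimum.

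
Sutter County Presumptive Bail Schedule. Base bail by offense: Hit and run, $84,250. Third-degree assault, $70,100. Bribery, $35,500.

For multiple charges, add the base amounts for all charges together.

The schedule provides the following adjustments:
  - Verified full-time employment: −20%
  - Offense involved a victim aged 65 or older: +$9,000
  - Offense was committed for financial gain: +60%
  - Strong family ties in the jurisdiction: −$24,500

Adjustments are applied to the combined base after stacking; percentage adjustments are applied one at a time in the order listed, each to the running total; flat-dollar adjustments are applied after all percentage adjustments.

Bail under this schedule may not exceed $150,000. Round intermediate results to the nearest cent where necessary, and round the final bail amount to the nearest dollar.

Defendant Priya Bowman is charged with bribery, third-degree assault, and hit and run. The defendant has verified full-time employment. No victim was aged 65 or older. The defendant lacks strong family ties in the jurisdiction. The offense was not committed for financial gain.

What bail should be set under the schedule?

$150,000

Base amounts from the schedule: bribery $35,500; third-degree assault $70,100; hit and run $84,250.
Stacking rule: sum of all bases. $35,500 + $70,100 + $84,250 = $189,850.
Verified full-time employment (−20%): $189,850 × 0.8 = $151,880.
Result $151,880 exceeds the maximum of $150,000; bail is capped at $150,000.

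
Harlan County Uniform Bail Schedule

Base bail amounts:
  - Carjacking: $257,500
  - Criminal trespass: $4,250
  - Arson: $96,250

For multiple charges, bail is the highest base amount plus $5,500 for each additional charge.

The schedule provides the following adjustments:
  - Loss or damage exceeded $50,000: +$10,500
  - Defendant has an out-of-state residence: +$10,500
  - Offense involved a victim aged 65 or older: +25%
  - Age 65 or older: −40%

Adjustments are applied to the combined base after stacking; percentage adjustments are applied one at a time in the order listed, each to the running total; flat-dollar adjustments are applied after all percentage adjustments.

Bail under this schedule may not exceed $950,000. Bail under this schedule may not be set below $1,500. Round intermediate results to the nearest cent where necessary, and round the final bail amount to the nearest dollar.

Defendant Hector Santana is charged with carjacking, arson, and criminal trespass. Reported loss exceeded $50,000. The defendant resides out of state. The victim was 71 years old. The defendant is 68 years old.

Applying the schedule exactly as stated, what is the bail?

$222,375

Base amounts from the schedule: carjacking $257,500; arson $96,250; criminal trespass $4,250.
Stacking rule: highest base plus $5,500 per additional charge. Highest is carjacking at $257,500; 2 additional charges → +$11,000. Combined base = $268,500.
Offense involved a victim aged 65 or older (+25%): $268,500 × 1.25 = $335,625.
Age 65 or older (−40%): $335,625 × 0.6 = $201,375.
Loss or damage exceeded $50,000 (+$10,500 flat): $201,375 + $10,500 = $211,875.
Defendant has an out-of-state residence (+$10,500 flat): $211,875 + $10,500 = $222,375.
$222,375 is within the $950,000 maximum.
$222,375 is at or above the $1,500 minimum.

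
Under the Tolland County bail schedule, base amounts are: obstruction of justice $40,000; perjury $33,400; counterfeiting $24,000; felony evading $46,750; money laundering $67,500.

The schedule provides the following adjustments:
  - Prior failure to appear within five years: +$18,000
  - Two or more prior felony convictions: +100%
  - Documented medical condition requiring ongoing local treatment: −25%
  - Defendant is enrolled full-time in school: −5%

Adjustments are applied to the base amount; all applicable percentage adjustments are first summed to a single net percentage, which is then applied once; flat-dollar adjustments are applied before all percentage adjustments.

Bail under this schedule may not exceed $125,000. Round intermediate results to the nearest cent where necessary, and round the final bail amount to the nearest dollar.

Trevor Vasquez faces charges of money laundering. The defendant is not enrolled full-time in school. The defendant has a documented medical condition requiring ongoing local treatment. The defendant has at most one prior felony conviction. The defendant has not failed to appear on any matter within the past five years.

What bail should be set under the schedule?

Base amounts from the schedule: money laundering $67,500.
Single charge. Combined base = $67,500.
Documented medical condition requiring ongoing local treatment (−25%): $67,500 × 0.75 = $50,625.
$50,625 is within the $125,000 maximum.

$50,625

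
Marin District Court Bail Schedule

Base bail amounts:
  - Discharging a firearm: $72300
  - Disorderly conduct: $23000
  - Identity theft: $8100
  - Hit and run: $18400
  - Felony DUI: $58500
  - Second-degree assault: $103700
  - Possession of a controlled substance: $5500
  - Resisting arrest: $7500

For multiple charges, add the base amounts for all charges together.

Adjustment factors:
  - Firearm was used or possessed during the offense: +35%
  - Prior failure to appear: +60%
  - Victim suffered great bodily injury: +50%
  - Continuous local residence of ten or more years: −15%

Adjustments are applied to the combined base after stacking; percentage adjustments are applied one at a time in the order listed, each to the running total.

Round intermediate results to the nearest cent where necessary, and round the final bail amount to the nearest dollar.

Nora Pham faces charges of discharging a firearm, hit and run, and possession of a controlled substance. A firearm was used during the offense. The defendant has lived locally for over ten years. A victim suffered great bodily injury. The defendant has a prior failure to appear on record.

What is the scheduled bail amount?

Base amounts from the schedule: discharging a firearm $72300; hit and run $18400; possession of a controlled substance $5500.
Stacking rule: sum of all bases. $72300 + $18400 + $5500 = $96200.
Firearm was used or possessed during the offense (+35%): $96200 × 1.35 = $129870.
Prior failure to appear (+60%): $129870 × 1.6 = $207792.
Victim suffered great bodily injury (+50%): $207792 × 1.5 = $311688.
Continuous local residence of ten or more years (−15%): $311688 × 0.85 = $264934.80.
Rounded to the nearest dollar: $264935.

$264935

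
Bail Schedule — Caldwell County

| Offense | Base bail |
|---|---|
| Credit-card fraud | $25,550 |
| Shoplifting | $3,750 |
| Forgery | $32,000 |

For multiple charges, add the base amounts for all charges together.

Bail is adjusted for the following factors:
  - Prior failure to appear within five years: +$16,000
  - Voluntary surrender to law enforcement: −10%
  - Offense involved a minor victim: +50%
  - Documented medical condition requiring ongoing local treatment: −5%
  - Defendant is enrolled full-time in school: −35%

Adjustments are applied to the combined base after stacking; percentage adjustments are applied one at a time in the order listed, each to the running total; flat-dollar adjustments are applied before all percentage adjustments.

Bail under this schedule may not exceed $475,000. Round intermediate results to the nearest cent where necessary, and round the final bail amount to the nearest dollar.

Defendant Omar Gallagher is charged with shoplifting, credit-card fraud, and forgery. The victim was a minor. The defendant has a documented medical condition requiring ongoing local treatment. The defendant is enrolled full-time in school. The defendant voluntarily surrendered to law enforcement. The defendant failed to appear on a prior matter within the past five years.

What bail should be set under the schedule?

$64,439

Base amounts from the schedule: shoplifting $3,750; credit-card fraud $25,550; forgery $32,000.
Stacking rule: sum of all bases. $3,750 + $25,550 + $32,000 = $61,300.
Prior failure to appear within five years (+$16,000 flat): $61,300 + $16,000 = $77,300.
Voluntary surrender to law enforcement (−10%): $77,300 × 0.9 = $69,570.
Offense involved a minor victim (+50%): $69,570 × 1.5 = $104,355.
Documented medical condition requiring ongoing local treatment (−5%): $104,355 × 0.95 = $99,137.25.
Defendant is enrolled full-time in school (−35%): $99,137.25 × 0.65 = $64,439.21.
$64,439.21 is within the $475,000 maximum.
Rounded to the nearest dollar: $64,439.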